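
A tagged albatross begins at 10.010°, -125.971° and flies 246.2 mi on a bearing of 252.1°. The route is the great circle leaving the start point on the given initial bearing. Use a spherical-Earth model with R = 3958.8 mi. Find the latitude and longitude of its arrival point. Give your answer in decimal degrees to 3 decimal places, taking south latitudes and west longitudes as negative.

latitude 8.898°, longitude -129.403°

The arc subtends δ = 246.2/3958.8 = 0.062191 rad at the centre.
Start latitude φ₁ = 0.174707 rad; initial bearing θ = 4.399975 rad.
Applying the spherical law of cosines for sides, sin φ₂ = sin φ₁ cos δ + cos φ₁ sin δ cos θ = 0.154672, so φ₂ = 8.898°.
Δλ = atan2( sin θ sin δ cos φ₁ , cos δ − sin φ₁ sin φ₂ ) = atan2(-0.058242, 0.971182) = -0.059898 rad = -3.432°.
Hence λ₂ = -125.971° + -3.432° = -129.403°.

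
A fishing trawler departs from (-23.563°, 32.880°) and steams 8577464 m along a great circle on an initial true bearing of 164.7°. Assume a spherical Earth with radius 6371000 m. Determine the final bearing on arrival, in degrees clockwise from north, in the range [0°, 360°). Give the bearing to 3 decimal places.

Angular distance δ = d/R = 8577464 / 6371000 = 1.346329 rad.
Converting: φ₁ = -0.411252 rad, θ = 2.874557 rad.
sin φ₂ = sin φ₁ cos δ + cos φ₁ sin δ cos θ = (-0.399757)(0.222587) + (0.916621)(0.974913)(-0.964557) = -0.950934
φ₂ = asin(-0.950934) = -1.256241 rad = -71.977°.
Then Δλ = atan2(0.235804, -0.157556) = 2.159836 rad, from sin θ sin δ cos φ₁ over cos δ − sin φ₁ sin φ₂.
Hence λ₂ = 32.880° + 123.749° = 156.629°.
The forward bearing on arrival equals the back-azimuth from the destination plus 180°.
Back-azimuth from P₂ (-71.977°, 156.629°) to P₁ (-23.563°, 32.880°), with Δλ' = λ₁ − λ₂ = -123.749°: atan2( sin Δλ' cos φ₁ , cos φ₂ sin φ₁ − sin φ₂ cos φ₁ cos Δλ' ) = 231.422°.
Final bearing = (231.422° + 180°) mod 360° = 51.422°.

final bearing 51.422°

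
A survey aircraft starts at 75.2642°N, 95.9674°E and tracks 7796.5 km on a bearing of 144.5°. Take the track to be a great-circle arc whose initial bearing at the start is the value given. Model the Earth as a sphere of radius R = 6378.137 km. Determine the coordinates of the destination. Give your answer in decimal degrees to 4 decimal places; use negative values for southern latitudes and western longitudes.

The arc subtends δ = 7796.5/6378.137 = 1.222379 rad at the centre.
With φ₁ = 75.2642° = 1.313608 rad and θ = 144.5° = 2.522001 rad:
sin φ₂ = sin φ₁ cos δ + cos φ₁ sin δ cos θ = (0.967109)(0.341411) + (0.254362)(0.939914)(-0.814116) = 0.135544
φ₂ = asin(0.135544) = 0.135962 rad = 7.7901°.
For the longitude increment, Δλ = atan2( sin θ sin δ cos φ₁, cos δ − sin φ₁ sin φ₂ ) = atan2(0.138834, 0.210325) = 33.4284°.
λ₂ = 95.9674° + 33.4284° = 129.3958°.

latitude 7.7901°, longitude 129.3958°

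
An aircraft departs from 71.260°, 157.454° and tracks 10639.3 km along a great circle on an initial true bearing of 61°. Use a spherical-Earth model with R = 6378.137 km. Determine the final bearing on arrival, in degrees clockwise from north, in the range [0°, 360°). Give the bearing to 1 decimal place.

final bearing 163.6°

The arc subtends δ = 10639.3/6378.137 = 1.668089 rad at the centre.
Converting: φ₁ = 1.243722 rad, θ = 1.064651 rad.
Destination latitude: φ₂ = arcsin( sin φ₁ cos δ + cos φ₁ sin δ cos θ ) = arcsin(0.063031) = 3.614°.
Then Δλ = atan2(0.279664, -0.156828) = 2.081874 rad, from sin θ sin δ cos φ₁ over cos δ − sin φ₁ sin φ₂.
λ₂ = 157.454° + 119.283° = 276.737°, normalized to (−180°, 180°] → -83.263°.
The forward bearing on arrival equals the back-azimuth from the destination plus 180°.
Back-azimuth from P₂ (3.6°, -83.3°) to P₁ (71.3°, 157.5°), with Δλ' = λ₁ − λ₂ = 240.7°: atan2( sin Δλ' cos φ₁ , cos φ₂ sin φ₁ − sin φ₂ cos φ₁ cos Δλ' ) = 343.6°.
Final bearing = (343.6° + 180°) mod 360° = 163.6°.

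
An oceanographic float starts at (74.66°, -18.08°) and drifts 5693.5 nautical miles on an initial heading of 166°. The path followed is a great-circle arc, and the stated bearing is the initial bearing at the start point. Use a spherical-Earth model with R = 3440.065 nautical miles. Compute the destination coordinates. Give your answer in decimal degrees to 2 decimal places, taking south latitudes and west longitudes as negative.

latitude -19.69°, longitude -3.25°

δ = 5693.5/3440.065 = 1.655056 rad (94.8277°).
Converting: φ₁ = 1.303063 rad, θ = 2.897247 rad.
Destination latitude: φ₂ = arcsin( sin φ₁ cos δ + cos φ₁ sin δ cos θ ) = arcsin(-0.336939) = -19.69°.
Then Δλ = atan2(0.063773, 0.240775) = 0.258918 rad, from sin θ sin δ cos φ₁ over cos δ − sin φ₁ sin φ₂.
Hence λ₂ = -18.08° + 14.83° = -3.25°.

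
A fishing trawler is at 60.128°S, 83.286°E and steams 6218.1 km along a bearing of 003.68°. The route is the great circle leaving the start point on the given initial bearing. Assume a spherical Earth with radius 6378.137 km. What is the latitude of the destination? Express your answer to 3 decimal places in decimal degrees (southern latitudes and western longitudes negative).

latitude -4.319°

Central angle δ = d/R = 0.974909 rad.
Converting: φ₁ = -1.049432 rad, θ = 0.064228 rad.
Applying the spherical law of cosines for sides, sin φ₂ = sin φ₁ cos δ + cos φ₁ sin δ cos θ = -0.075304, so φ₂ = -4.319°.
Then Δλ = atan2(0.026458, 0.495945) = 0.053298 rad, from sin θ sin δ cos φ₁ over cos δ − sin φ₁ sin φ₂.
λ₂ = λ₁ + Δλ = 86.340°.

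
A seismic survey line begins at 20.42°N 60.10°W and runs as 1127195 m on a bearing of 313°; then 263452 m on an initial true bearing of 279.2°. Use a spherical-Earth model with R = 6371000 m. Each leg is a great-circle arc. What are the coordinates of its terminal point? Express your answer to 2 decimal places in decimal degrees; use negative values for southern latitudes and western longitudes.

Apply the spherical direct solution leg by leg, carrying full precision between legs.
Leg 1: from (20.42°, -60.10°), δ = 1127195/6371000 = 0.176926 rad, θ = 313° → φ = 27.13°, λ = -68.42°.
Leg 2: from (27.13°, -68.42°), δ = 263452/6371000 = 0.041352 rad, θ = 279.2° → φ = 27.48°, λ = -71.05°.

latitude 27.48°, longitude -71.05°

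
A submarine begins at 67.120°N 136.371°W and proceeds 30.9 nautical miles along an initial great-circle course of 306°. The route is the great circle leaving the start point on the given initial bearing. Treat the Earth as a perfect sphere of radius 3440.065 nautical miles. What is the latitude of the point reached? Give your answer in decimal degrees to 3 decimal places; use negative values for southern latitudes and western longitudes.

latitude 67.419°

Angular distance δ = d/R = 30.9 / 3440.065 = 0.008982 rad.
With φ₁ = 67.120° = 1.171465 rad and θ = 306° = 5.340708 rad:
sin φ₂ = sin φ₁ cos δ + cos φ₁ sin δ cos θ = (0.921321)(0.999960) + (0.388802)(0.008982)(0.587785) = 0.923337
φ₂ = asin(0.923337) = 1.176681 rad = 67.419°.
For the longitude increment, Δλ = atan2( sin θ sin δ cos φ₁, cos δ − sin φ₁ sin φ₂ ) = atan2(-0.002825, 0.149270) = -1.084°.
λ₂ = λ₁ + Δλ = -137.455°.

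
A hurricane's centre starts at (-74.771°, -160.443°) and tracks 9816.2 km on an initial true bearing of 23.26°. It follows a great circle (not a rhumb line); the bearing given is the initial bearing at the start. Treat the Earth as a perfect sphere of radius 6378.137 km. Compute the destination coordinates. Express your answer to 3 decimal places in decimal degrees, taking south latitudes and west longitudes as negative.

δ = 9816.2/6378.137 = 1.539039 rad (88.1804°).
Start latitude φ₁ = -1.305000 rad; initial bearing θ = 0.405964 rad.
Applying the spherical law of cosines for sides, sin φ₂ = sin φ₁ cos δ + cos φ₁ sin δ cos θ = 0.210569, so φ₂ = 12.156°.
For the longitude increment, Δλ = atan2( sin θ sin δ cos φ₁, cos δ − sin φ₁ sin φ₂ ) = atan2(0.103680, 0.234927) = 23.813°.
λ₂ = -160.443° + 23.813° = -136.630°.

latitude 12.156°, longitude -136.630°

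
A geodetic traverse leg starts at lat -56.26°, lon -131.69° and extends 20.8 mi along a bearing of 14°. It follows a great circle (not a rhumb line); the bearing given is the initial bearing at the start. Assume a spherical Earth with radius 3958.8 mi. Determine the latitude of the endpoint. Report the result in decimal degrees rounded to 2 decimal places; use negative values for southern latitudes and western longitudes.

δ = 20.8/3958.8 = 0.005254 rad (0.3010°).
With φ₁ = -56.26° = -0.981922 rad and θ = 14° = 0.244346 rad:
Applying the spherical law of cosines for sides, sin φ₂ = sin φ₁ cos δ + cos φ₁ sin δ cos θ = -0.828724, so φ₂ = -55.97°.
Then Δλ = atan2(0.000706, 0.310847) = 0.002271 rad, from sin θ sin δ cos φ₁ over cos δ − sin φ₁ sin φ₂.
λ₂ = λ₁ + Δλ = -131.56°.

latitude -55.97°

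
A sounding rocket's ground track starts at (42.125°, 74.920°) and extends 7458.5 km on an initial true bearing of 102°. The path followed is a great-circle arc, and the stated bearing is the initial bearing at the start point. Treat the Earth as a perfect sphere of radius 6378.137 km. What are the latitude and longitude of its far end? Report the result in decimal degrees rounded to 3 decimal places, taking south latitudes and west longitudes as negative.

Angular distance δ = d/R = 7458.5 / 6378.137 = 1.169385 rad.
With φ₁ = 42.125° = 0.735220 rad and θ = 102° = 1.780236 rad:
Applying the spherical law of cosines for sides, sin φ₂ = sin φ₁ cos δ + cos φ₁ sin δ cos θ = 0.120127, so φ₂ = 6.899°.
Δλ = atan2( sin θ sin δ cos φ₁ , cos δ − sin φ₁ sin φ₂ ) = atan2(0.667808, 0.310142) = 1.136017 rad = 65.089°.
Hence λ₂ = 74.920° + 65.089° = 140.009°.

latitude 6.899°, longitude 140.009°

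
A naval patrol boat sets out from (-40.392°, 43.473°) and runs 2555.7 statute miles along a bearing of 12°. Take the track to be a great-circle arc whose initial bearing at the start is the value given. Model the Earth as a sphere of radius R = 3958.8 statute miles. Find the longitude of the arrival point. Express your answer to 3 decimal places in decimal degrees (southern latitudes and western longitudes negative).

The arc subtends δ = 2555.7/3958.8 = 0.645574 rad at the centre.
Converting: φ₁ = -0.704973 rad, θ = 0.209440 rad.
sin φ₂ = sin φ₁ cos δ + cos φ₁ sin δ cos θ = (-0.648014)(0.798754) + (0.761629)(0.601657)(0.978148) = -0.069378
φ₂ = asin(-0.069378) = -0.069433 rad = -3.978°.
Then Δλ = atan2(0.095273, 0.753797) = 0.125725 rad, from sin θ sin δ cos φ₁ over cos δ − sin φ₁ sin φ₂.
λ₂ = λ₁ + Δλ = 50.676°.

longitude 50.676°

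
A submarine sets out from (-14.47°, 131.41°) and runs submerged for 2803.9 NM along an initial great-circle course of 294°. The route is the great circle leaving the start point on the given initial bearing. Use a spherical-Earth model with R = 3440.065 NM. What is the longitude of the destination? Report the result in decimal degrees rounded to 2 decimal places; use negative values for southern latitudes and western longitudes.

The arc subtends δ = 2803.9/3440.065 = 0.815072 rad at the centre.
Converting: φ₁ = -0.252549 rad, θ = 5.131268 rad.
sin φ₂ = sin φ₁ cos δ + cos φ₁ sin δ cos θ = (-0.249873)(0.685816) + (0.968279)(0.727775)(0.406737) = 0.115256
φ₂ = asin(0.115256) = 0.115513 rad = 6.62°.
For the longitude increment, Δλ = atan2( sin θ sin δ cos φ₁, cos δ − sin φ₁ sin φ₂ ) = atan2(-0.643765, 0.714615) = -42.01°.
λ₂ = λ₁ + Δλ = 89.40°.

longitude 89.40°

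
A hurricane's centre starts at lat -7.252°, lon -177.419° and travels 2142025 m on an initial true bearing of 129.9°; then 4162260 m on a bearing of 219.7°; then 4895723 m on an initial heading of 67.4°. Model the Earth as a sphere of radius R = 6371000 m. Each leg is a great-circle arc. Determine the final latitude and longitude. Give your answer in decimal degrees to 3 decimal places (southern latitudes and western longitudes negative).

latitude -18.387°, longitude -152.412°

Apply the spherical direct solution leg by leg, carrying full precision between legs.
Leg 1: from (-7.252°, -177.419°), δ = 2142025/6371000 = 0.336215 rad, θ = 129.9° → φ = -19.214°, λ = -161.872°.
Leg 2: from (-19.214°, -161.872°), δ = 4162260/6371000 = 0.653313 rad, θ = 219.7° → φ = -44.663°, λ = 165.044°.
Leg 3: from (-44.663°, 165.044°), δ = 4895723/6371000 = 0.768439 rad, θ = 67.4° → φ = -18.387°, λ = -152.412°.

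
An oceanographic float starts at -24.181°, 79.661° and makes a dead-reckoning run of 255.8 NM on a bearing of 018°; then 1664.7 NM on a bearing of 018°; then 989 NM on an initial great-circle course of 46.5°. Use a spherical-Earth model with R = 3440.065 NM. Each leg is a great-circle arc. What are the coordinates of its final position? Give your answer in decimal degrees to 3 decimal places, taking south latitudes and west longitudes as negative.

Apply the spherical direct solution leg by leg, carrying full precision between legs.
Leg 1: from (-24.181°, 79.661°), δ = 255.8/3440.065 = 0.074359 rad, θ = 18° → φ = -20.123°, λ = 81.062°.
Leg 2: from (-20.123°, 81.062°), δ = 1664.7/3440.065 = 0.483915 rad, θ = 18° → φ = 6.369°, λ = 89.380°.
Leg 3: from (6.369°, 89.380°), δ = 989/3440.065 = 0.287495 rad, θ = 46.5° → φ = 17.479°, λ = 101.833°.

latitude 17.479°, longitude 101.833°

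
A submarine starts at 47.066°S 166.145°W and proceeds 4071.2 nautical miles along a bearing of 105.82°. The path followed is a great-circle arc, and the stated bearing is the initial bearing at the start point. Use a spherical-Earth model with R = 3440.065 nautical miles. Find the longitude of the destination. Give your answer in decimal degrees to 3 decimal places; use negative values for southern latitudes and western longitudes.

Central angle δ = d/R = 1.183466 rad.
With φ₁ = -47.066° = -0.821457 rad and θ = 105.82° = 1.846907 rad:
sin φ₂ = sin φ₁ cos δ + cos φ₁ sin δ cos θ = (-0.732139)(0.377718) + (0.681155)(0.925921)(-0.272616) = -0.448480
φ₂ = asin(-0.448480) = -0.465064 rad = -26.646°.
Δλ = atan2( sin θ sin δ cos φ₁ , cos δ − sin φ₁ sin φ₂ ) = atan2(0.606807, 0.049368) = 1.489617 rad = 85.349°.
Hence λ₂ = -166.145° + 85.349° = -80.796°.

longitude -80.796°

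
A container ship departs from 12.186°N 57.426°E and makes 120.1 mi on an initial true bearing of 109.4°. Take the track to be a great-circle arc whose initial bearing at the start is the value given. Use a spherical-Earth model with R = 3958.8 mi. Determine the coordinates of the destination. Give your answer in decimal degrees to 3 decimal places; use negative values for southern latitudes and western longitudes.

latitude 11.604°, longitude 59.100°

δ = 120.1/3958.8 = 0.030337 rad (1.7382°).
With φ₁ = 12.186° = 0.212686 rad and θ = 109.4° = 1.909390 rad:
sin φ₂ = sin φ₁ cos δ + cos φ₁ sin δ cos θ = (0.211086)(0.999540) + (0.977468)(0.030333)(-0.332161) = 0.201140
φ₂ = asin(0.201140) = 0.202522 rad = 11.604°.
Then Δλ = atan2(0.027966, 0.957082) = 0.029212 rad, from sin θ sin δ cos φ₁ over cos δ − sin φ₁ sin φ₂.
λ₂ = λ₁ + Δλ = 59.100°.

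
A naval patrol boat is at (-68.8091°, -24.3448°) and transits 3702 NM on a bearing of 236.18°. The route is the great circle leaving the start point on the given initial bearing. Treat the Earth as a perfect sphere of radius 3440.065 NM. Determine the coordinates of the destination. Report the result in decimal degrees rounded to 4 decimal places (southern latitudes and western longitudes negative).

latitude -38.2944°, longitude -135.6487°

Angular distance δ = d/R = 3702 / 3440.065 = 1.076142 rad.
Start latitude φ₁ = -1.200945 rad; initial bearing θ = 4.122119 rad.
Destination latitude: φ₂ = arcsin( sin φ₁ cos δ + cos φ₁ sin δ cos θ ) = arcsin(-0.619703) = -38.2944°.
For the longitude increment, Δλ = atan2( sin θ sin δ cos φ₁, cos δ − sin φ₁ sin φ₂ ) = atan2(-0.264314, -0.103072) = -111.3039°.
λ₂ = -24.3448° + -111.3039° = -135.6487°.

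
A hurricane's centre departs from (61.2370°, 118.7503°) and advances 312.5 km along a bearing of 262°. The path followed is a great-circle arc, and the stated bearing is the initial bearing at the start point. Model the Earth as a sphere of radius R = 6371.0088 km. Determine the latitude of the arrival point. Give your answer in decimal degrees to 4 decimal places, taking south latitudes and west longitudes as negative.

δ = 312.5/6371.0088 = 0.049050 rad (2.8104°).
Converting: φ₁ = 1.068787 rad, θ = 4.572763 rad.
sin φ₂ = sin φ₁ cos δ + cos φ₁ sin δ cos θ = (0.876618)(0.998797) + (0.481188)(0.049031)(-0.139173) = 0.872280
φ₂ = asin(0.872280) = 1.059845 rad = 60.7247°.
Then Δλ = atan2(-0.023363, 0.234141) = -0.099454 rad, from sin θ sin δ cos φ₁ over cos δ − sin φ₁ sin φ₂.
λ₂ = λ₁ + Δλ = 113.0520°.

latitude 60.7247°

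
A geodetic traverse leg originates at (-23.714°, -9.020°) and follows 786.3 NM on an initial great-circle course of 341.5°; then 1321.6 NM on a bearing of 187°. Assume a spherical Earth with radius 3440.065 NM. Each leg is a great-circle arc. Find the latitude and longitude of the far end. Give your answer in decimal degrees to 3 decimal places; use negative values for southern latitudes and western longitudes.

Apply the spherical direct solution leg by leg, carrying full precision between legs.
Leg 1: from (-23.714°, -9.020°), δ = 786.3/3440.065 = 0.228571 rad, θ = 341.5° → φ = -11.243°, λ = -13.224°.
Leg 2: from (-11.243°, -13.224°), δ = 1321.6/3440.065 = 0.384179 rad, θ = 187° → φ = -33.068°, λ = -16.348°.

latitude -33.068°, longitude -16.348°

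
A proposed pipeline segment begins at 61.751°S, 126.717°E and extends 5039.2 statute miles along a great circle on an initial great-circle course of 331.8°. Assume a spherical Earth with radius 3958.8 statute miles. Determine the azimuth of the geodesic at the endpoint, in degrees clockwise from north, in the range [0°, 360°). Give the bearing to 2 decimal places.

final bearing 346.94°

Central angle δ = d/R = 1.272911 rad.
Converting: φ₁ = -1.077758 rad, θ = 5.791002 rad.
sin φ₂ = sin φ₁ cos δ + cos φ₁ sin δ cos θ = (-0.880899)(0.293499) + (0.473304)(0.955959)(0.881303) = 0.140211
φ₂ = asin(0.140211) = 0.140674 rad = 8.060°.
Then Δλ = atan2(-0.213810, 0.417011) = -0.473772 rad, from sin θ sin δ cos φ₁ over cos δ − sin φ₁ sin φ₂.
Hence λ₂ = 126.717° + -27.145° = 99.572°.
The forward bearing on arrival equals the back-azimuth from the destination plus 180°.
Back-azimuth from P₂ (8.06°, 99.57°) to P₁ (-61.75°, 126.72°), with Δλ' = λ₁ − λ₂ = 27.15°: atan2( sin Δλ' cos φ₁ , cos φ₂ sin φ₁ − sin φ₂ cos φ₁ cos Δλ' ) = 166.94°.
Final bearing = (166.94° + 180°) mod 360° = 346.94°.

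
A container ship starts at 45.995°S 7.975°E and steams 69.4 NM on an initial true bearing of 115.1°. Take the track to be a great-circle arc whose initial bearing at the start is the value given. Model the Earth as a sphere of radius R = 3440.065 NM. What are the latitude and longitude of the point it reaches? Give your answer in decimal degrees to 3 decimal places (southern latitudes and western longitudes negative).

Angular distance δ = d/R = 69.4 / 3440.065 = 0.020174 rad.
Start latitude φ₁ = -0.802764 rad; initial bearing θ = 2.008874 rad.
Destination latitude: φ₂ = arcsin( sin φ₁ cos δ + cos φ₁ sin δ cos θ ) = arcsin(-0.725078) = -46.475°.
Then Δλ = atan2(0.012691, 0.478263) = 0.026529 rad, from sin θ sin δ cos φ₁ over cos δ − sin φ₁ sin φ₂.
Hence λ₂ = 7.975° + 1.520° = 9.495°.

latitude -46.475°, longitude 9.495°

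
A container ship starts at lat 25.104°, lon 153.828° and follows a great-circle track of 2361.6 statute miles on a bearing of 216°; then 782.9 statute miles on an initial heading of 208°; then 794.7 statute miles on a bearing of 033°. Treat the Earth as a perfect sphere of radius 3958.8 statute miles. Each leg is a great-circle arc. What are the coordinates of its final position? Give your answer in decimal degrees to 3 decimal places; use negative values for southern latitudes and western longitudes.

Apply the spherical direct solution leg by leg, carrying full precision between legs.
Leg 1: from (25.104°, 153.828°), δ = 2361.6/3958.8 = 0.596544 rad, θ = 216° → φ = -3.473°, λ = 134.510°.
Leg 2: from (-3.473°, 134.510°), δ = 782.9/3958.8 = 0.197762 rad, θ = 208° → φ = -13.448°, λ = 129.067°.
Leg 3: from (-13.448°, 129.067°), δ = 794.7/3958.8 = 0.200743 rad, θ = 33° → φ = -3.741°, λ = 135.315°.

latitude -3.741°, longitude 135.315°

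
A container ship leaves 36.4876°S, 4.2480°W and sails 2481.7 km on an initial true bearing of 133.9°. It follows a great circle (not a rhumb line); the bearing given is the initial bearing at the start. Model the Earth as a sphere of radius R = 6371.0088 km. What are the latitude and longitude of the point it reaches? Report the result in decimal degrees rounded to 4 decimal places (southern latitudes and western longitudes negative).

latitude -49.6240°, longitude 20.7383°

The arc subtends δ = 2481.7/6371.0088 = 0.389530 rad at the centre.
Converting: φ₁ = -0.636829 rad, θ = 2.336996 rad.
Destination latitude: φ₂ = arcsin( sin φ₁ cos δ + cos φ₁ sin δ cos θ ) = arcsin(-0.761809) = -49.6240°.
For the longitude increment, Δλ = atan2( sin θ sin δ cos φ₁, cos δ − sin φ₁ sin φ₂ ) = atan2(0.219996, 0.472079) = 24.9863°.
λ₂ = -4.2480° + 24.9863° = 20.7383°.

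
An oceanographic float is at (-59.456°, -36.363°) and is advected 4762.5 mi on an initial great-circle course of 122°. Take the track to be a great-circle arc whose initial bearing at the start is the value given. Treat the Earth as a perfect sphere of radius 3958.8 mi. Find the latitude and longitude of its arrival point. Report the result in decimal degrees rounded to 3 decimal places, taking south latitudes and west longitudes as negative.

latitude -34.122°, longitude 70.717°

Central angle δ = d/R = 1.203016 rad.
With φ₁ = -59.456° = -1.037703 rad and θ = 122° = 2.129302 rad:
sin φ₂ = sin φ₁ cos δ + cos φ₁ sin δ cos θ = (-0.861239)(0.359545) + (0.508200)(0.933128)(-0.529919) = -0.560950
φ₂ = asin(-0.560950) = -0.595533 rad = -34.122°.
Δλ = atan2( sin θ sin δ cos φ₁ , cos δ − sin φ₁ sin φ₂ ) = atan2(0.402157, -0.123567) = 1.868901 rad = 107.080°.
λ₂ = -36.363° + 107.080° = 70.717°.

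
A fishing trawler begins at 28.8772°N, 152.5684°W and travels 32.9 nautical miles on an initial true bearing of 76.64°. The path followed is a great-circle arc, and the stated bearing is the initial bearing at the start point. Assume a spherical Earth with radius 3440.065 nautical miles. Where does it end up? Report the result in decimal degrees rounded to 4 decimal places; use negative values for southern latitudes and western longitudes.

δ = 32.9/3440.065 = 0.009564 rad (0.5480°).
Start latitude φ₁ = 0.504002 rad; initial bearing θ = 1.337620 rad.
Destination latitude: φ₂ = arcsin( sin φ₁ cos δ + cos φ₁ sin δ cos θ ) = arcsin(0.484847) = 29.0024°.
Then Δλ = atan2(0.008148, 0.765805) = 0.010639 rad, from sin θ sin δ cos φ₁ over cos δ − sin φ₁ sin φ₂.
λ₂ = λ₁ + Δλ = -151.9588°.

latitude 29.0024°, longitude -151.9588°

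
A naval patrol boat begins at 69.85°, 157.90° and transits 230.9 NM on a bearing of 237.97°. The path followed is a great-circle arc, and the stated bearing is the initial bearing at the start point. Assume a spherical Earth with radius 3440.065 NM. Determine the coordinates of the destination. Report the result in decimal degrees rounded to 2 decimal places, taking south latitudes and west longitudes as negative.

The arc subtends δ = 230.9/3440.065 = 0.067121 rad at the centre.
With φ₁ = 69.85° = 1.219112 rad and θ = 237.97° = 4.153360 rad:
Applying the spherical law of cosines for sides, sin φ₂ = sin φ₁ cos δ + cos φ₁ sin δ cos θ = 0.924426, so φ₂ = 67.58°.
Then Δλ = atan2(-0.019587, 0.129902) = -0.149657 rad, from sin θ sin δ cos φ₁ over cos δ − sin φ₁ sin φ₂.
λ₂ = 157.90° + -8.57° = 149.33°.

latitude 67.58°, longitude 149.33°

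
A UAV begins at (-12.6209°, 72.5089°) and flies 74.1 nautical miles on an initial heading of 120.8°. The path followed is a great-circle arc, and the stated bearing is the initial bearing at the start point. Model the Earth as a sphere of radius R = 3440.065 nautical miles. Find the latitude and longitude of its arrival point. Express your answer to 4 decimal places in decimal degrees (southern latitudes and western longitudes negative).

latitude -13.2506°, longitude 73.5980°

Angular distance δ = d/R = 74.1 / 3440.065 = 0.021540 rad.
With φ₁ = -12.6209° = -0.220276 rad and θ = 120.8° = 2.108358 rad:
sin φ₂ = sin φ₁ cos δ + cos φ₁ sin δ cos θ = (-0.218499)(0.999768) + (0.975837)(0.021539)(-0.512043) = -0.229211
φ₂ = asin(-0.229211) = -0.231267 rad = -13.2506°.
For the longitude increment, Δλ = atan2( sin θ sin δ cos φ₁, cos δ − sin φ₁ sin φ₂ ) = atan2(0.018054, 0.949686) = 1.0891°.
Hence λ₂ = 72.5089° + 1.0891° = 73.5980°.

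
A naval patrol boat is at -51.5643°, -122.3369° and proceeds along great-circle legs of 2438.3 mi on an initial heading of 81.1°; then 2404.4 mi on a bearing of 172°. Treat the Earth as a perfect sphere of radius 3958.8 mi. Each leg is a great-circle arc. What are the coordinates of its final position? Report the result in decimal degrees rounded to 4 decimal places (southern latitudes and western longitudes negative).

Apply the spherical direct solution leg by leg, carrying full precision between legs.
Leg 1: from (-51.5643°, -122.3369°), δ = 2438.3/3958.8 = 0.615919 rad, θ = 81.1° → φ = -35.7188°, λ = -77.6694°.
Leg 2: from (-35.7188°, -77.6694°), δ = 2404.4/3958.8 = 0.607356 rad, θ = 172° → φ = -69.7573°, λ = -64.3984°.

latitude -69.7573°, longitude -64.3984°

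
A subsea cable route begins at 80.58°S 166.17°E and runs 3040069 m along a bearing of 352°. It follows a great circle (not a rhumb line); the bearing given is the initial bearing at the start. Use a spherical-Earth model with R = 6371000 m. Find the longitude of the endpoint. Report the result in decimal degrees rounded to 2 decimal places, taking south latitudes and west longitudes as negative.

longitude 160.03°

Central angle δ = d/R = 0.477173 rad.
With φ₁ = -80.58° = -1.406386 rad and θ = 352° = 6.143559 rad:
Applying the spherical law of cosines for sides, sin φ₂ = sin φ₁ cos δ + cos φ₁ sin δ cos θ = -0.801881, so φ₂ = -53.31°.
Δλ = atan2( sin θ sin δ cos φ₁ , cos δ − sin φ₁ sin φ₂ ) = atan2(-0.010461, 0.097229) = -0.107184 rad = -6.14°.
λ₂ = λ₁ + Δλ = 160.03°.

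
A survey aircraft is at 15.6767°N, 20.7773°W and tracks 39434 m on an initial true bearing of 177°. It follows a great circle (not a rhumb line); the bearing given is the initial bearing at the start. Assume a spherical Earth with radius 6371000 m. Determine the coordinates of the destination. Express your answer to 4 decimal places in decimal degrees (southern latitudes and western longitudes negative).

latitude 15.3225°, longitude -20.7581°

Central angle δ = d/R = 0.006190 rad.
Converting: φ₁ = 0.273610 rad, θ = 3.089233 rad.
Applying the spherical law of cosines for sides, sin φ₂ = sin φ₁ cos δ + cos φ₁ sin δ cos θ = 0.264253, so φ₂ = 15.3225°.
Δλ = atan2( sin θ sin δ cos φ₁ , cos δ − sin φ₁ sin φ₂ ) = atan2(0.000312, 0.928577) = 0.000336 rad = 0.0192°.
λ₂ = λ₁ + Δλ = -20.7581°.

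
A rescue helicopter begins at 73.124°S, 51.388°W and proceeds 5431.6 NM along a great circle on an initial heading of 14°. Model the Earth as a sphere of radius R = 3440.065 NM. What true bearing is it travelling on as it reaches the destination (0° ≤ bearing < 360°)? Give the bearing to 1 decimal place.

final bearing 4.2°

Central angle δ = d/R = 1.578924 rad.
Converting: φ₁ = -1.276255 rad, θ = 0.244346 rad.
Destination latitude: φ₂ = arcsin( sin φ₁ cos δ + cos φ₁ sin δ cos θ ) = arcsin(0.289446) = 16.825°.
Δλ = atan2( sin θ sin δ cos φ₁ , cos δ − sin φ₁ sin φ₂ ) = atan2(0.070228, 0.268854) = 0.255503 rad = 14.639°.
λ₂ = λ₁ + Δλ = -36.749°.
The forward bearing on arrival equals the back-azimuth from the destination plus 180°.
Back-azimuth from P₂ (16.8°, -36.7°) to P₁ (-73.1°, -51.4°), with Δλ' = λ₁ − λ₂ = -14.6°: atan2( sin Δλ' cos φ₁ , cos φ₂ sin φ₁ − sin φ₂ cos φ₁ cos Δλ' ) = 184.2°.
Final bearing = (184.2° + 180°) mod 360° = 4.2°.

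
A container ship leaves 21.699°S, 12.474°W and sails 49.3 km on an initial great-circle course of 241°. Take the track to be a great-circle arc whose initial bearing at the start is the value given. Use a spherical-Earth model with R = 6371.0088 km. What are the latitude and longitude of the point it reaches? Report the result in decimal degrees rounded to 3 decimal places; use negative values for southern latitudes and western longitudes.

The arc subtends δ = 49.3/6371.0088 = 0.007738 rad at the centre.
Start latitude φ₁ = -0.378719 rad; initial bearing θ = 4.206243 rad.
Destination latitude: φ₂ = arcsin( sin φ₁ cos δ + cos φ₁ sin δ cos θ ) = arcsin(-0.373205) = -21.913°.
Δλ = atan2( sin θ sin δ cos φ₁ , cos δ − sin φ₁ sin φ₂ ) = atan2(-0.006288, 0.861985) = -0.007295 rad = -0.418°.
λ₂ = -12.474° + -0.418° = -12.892°.

latitude -21.913°, longitude -12.892°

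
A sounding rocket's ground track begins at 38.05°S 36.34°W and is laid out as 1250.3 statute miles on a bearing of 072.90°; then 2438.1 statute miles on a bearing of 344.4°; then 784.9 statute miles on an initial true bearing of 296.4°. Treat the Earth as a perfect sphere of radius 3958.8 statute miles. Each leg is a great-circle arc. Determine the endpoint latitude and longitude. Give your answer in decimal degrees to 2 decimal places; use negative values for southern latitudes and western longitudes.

Apply the spherical direct solution leg by leg, carrying full precision between legs.
Leg 1: from (-38.05°, -36.34°), δ = 1250.3/3958.8 = 0.315828 rad, θ = 72.9° → φ = -30.93°, λ = -16.09°.
Leg 2: from (-30.93°, -16.09°), δ = 2438.1/3958.8 = 0.615868 rad, θ = 344.4° → φ = 3.31°, λ = -25.04°.
Leg 3: from (3.31°, -25.04°), δ = 784.9/3958.8 = 0.198267 rad, θ = 296.4° → φ = 8.28°, λ = -35.31°.

latitude 8.28°, longitude -35.31°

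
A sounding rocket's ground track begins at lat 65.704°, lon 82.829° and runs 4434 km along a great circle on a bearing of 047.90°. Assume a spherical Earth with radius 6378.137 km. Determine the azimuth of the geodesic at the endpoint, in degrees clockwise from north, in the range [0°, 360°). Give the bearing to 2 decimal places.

δ = 4434/6378.137 = 0.695187 rad (39.8313°).
With φ₁ = 65.704° = 1.146751 rad and θ = 47.9° = 0.836013 rad:
Applying the spherical law of cosines for sides, sin φ₂ = sin φ₁ cos δ + cos φ₁ sin δ cos θ = 0.876608, so φ₂ = 61.236°.
For the longitude increment, Δλ = atan2( sin θ sin δ cos φ₁, cos δ − sin φ₁ sin φ₂ ) = atan2(0.195545, -0.031035) = 99.018°.
λ₂ = 82.829° + 99.018° = 181.847°, normalized to (−180°, 180°] → -178.153°.
The forward bearing on arrival equals the back-azimuth from the destination plus 180°.
Back-azimuth from P₂ (61.24°, -178.15°) to P₁ (65.70°, 82.83°), with Δλ' = λ₁ − λ₂ = 260.98°: atan2( sin Δλ' cos φ₁ , cos φ₂ sin φ₁ − sin φ₂ cos φ₁ cos Δλ' ) = 320.62°.
Final bearing = (320.62° + 180°) mod 360° = 140.62°.

final bearing 140.62°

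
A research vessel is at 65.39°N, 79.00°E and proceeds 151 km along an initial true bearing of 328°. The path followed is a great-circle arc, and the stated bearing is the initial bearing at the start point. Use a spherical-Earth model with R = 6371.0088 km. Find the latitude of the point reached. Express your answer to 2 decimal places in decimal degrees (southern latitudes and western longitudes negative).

Central angle δ = d/R = 0.023701 rad.
Converting: φ₁ = 1.141271 rad, θ = 5.724680 rad.
sin φ₂ = sin φ₁ cos δ + cos φ₁ sin δ cos θ = (0.909163)(0.999719) + (0.416439)(0.023699)(0.848048) = 0.917278
φ₂ = asin(0.917278) = 1.161190 rad = 66.53°.
Δλ = atan2( sin θ sin δ cos φ₁ , cos δ − sin φ₁ sin φ₂ ) = atan2(-0.005230, 0.165764) = -0.031540 rad = -1.81°.
λ₂ = λ₁ + Δλ = 77.19°.

latitude 66.53°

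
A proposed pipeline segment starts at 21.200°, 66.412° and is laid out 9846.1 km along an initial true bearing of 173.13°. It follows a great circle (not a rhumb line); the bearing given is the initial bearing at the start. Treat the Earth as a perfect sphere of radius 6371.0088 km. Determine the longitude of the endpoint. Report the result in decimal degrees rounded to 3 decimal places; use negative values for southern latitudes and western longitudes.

The arc subtends δ = 9846.1/6371.0088 = 1.545454 rad at the centre.
Start latitude φ₁ = 0.370010 rad; initial bearing θ = 3.021689 rad.
sin φ₂ = sin φ₁ cos δ + cos φ₁ sin δ cos θ = (0.361625)(0.025340) + (0.932324)(0.999679)(-0.992820) = -0.916169
φ₂ = asin(-0.916169) = -1.158415 rad = -66.372°.
Then Δλ = atan2(0.111486, 0.356649) = 0.302970 rad, from sin θ sin δ cos φ₁ over cos δ − sin φ₁ sin φ₂.
λ₂ = 66.412° + 17.359° = 83.771°.

longitude 83.771°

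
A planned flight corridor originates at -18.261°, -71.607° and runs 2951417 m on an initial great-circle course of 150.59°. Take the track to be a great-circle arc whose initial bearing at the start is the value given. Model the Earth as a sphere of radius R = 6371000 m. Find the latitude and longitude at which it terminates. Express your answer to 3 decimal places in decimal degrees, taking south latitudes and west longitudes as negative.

latitude -40.541°, longitude -54.824°

δ = 2951417/6371000 = 0.463258 rad (26.5427°).
With φ₁ = -18.261° = -0.318715 rad and θ = 150.59° = 2.628291 rad:
Applying the spherical law of cosines for sides, sin φ₂ = sin φ₁ cos δ + cos φ₁ sin δ cos θ = -0.649992, so φ₂ = -40.541°.
Δλ = atan2( sin θ sin δ cos φ₁ , cos δ − sin φ₁ sin φ₂ ) = atan2(0.208385, 0.690929) = 0.292925 rad = 16.783°.
λ₂ = -71.607° + 16.783° = -54.824°.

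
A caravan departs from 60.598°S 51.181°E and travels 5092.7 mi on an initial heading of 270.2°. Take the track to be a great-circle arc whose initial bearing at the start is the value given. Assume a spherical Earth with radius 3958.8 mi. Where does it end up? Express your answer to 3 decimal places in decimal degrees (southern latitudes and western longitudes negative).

latitude -14.050°, longitude -30.482°

δ = 5092.7/3958.8 = 1.286425 rad (73.7067°).
With φ₁ = -60.598° = -1.057635 rad and θ = 270.2° = 4.715880 rad:
Destination latitude: φ₂ = arcsin( sin φ₁ cos δ + cos φ₁ sin δ cos θ ) = arcsin(-0.242773) = -14.050°.
Then Δλ = atan2(-0.471215, 0.069051) = -1.425293 rad, from sin θ sin δ cos φ₁ over cos δ − sin φ₁ sin φ₂.
λ₂ = 51.181° + -81.663° = -30.482°.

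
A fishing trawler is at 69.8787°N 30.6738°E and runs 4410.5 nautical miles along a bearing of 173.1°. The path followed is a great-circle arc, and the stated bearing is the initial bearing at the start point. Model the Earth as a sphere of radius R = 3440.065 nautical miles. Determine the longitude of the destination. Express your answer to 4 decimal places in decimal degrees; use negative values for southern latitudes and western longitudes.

longitude 37.2990°

The arc subtends δ = 4410.5/3440.065 = 1.282098 rad at the centre.
Start latitude φ₁ = 1.219613 rad; initial bearing θ = 3.021165 rad.
Applying the spherical law of cosines for sides, sin φ₂ = sin φ₁ cos δ + cos φ₁ sin δ cos θ = -0.060055, so φ₂ = -3.4430°.
For the longitude increment, Δλ = atan2( sin θ sin δ cos φ₁, cos δ − sin φ₁ sin φ₂ ) = atan2(0.039618, 0.341095) = 6.6252°.
Hence λ₂ = 30.6738° + 6.6252° = 37.2990°.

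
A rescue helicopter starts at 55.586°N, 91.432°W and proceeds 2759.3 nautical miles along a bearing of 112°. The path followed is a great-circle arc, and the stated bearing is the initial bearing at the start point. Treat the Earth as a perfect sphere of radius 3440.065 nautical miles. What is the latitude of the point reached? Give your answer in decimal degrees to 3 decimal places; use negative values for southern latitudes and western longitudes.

Central angle δ = d/R = 0.802107 rad.
With φ₁ = 55.586° = 0.970159 rad and θ = 112° = 1.954769 rad:
Destination latitude: φ₂ = arcsin( sin φ₁ cos δ + cos φ₁ sin δ cos θ ) = arcsin(0.421332) = 24.919°.
Then Δλ = atan2(0.376674, 0.347605) = 0.825511 rad, from sin θ sin δ cos φ₁ over cos δ − sin φ₁ sin φ₂.
Hence λ₂ = -91.432° + 47.298° = -44.134°.

latitude 24.919°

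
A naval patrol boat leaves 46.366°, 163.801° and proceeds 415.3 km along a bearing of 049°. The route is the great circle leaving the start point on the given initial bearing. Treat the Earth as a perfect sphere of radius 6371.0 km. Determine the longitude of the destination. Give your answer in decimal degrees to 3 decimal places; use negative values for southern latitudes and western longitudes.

Central angle δ = d/R = 0.065186 rad.
With φ₁ = 46.366° = 0.809239 rad and θ = 49° = 0.855211 rad:
sin φ₂ = sin φ₁ cos δ + cos φ₁ sin δ cos θ = (0.723763)(0.997876) + (0.690049)(0.065140)(0.656059) = 0.751715
φ₂ = asin(0.751715) = 0.850659 rad = 48.739°.
Δλ = atan2( sin θ sin δ cos φ₁ , cos δ − sin φ₁ sin φ₂ ) = atan2(0.033924, 0.453813) = 0.074614 rad = 4.275°.
Hence λ₂ = 163.801° + 4.275° = 168.076°.

longitude 168.076°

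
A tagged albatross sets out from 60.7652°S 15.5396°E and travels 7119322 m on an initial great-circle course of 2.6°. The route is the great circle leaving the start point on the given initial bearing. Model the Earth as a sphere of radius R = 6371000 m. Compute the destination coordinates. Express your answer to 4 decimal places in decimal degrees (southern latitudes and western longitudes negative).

Central angle δ = d/R = 1.117458 rad.
Start latitude φ₁ = -1.060553 rad; initial bearing θ = 0.045379 rad.
Destination latitude: φ₂ = arcsin( sin φ₁ cos δ + cos φ₁ sin δ cos θ ) = arcsin(0.056422) = 3.2345°.
Then Δλ = atan2(0.019917, 0.487205) = 0.040857 rad, from sin θ sin δ cos φ₁ over cos δ − sin φ₁ sin φ₂.
λ₂ = 15.5396° + 2.3410° = 17.8806°.

latitude 3.2345°, longitude 17.8806°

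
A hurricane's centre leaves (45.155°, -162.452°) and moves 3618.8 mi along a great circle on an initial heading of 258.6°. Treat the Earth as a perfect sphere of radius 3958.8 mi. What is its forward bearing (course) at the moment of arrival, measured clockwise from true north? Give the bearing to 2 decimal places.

final bearing 226.91°

δ = 3618.8/3958.8 = 0.914115 rad (52.3750°).
With φ₁ = 45.155° = 0.788103 rad and θ = 258.6° = 4.513421 rad:
sin φ₂ = sin φ₁ cos δ + cos φ₁ sin δ cos θ = (0.709017)(0.610491) + (0.705191)(0.792023)(-0.197657) = 0.322452
φ₂ = asin(0.322452) = 0.328318 rad = 18.811°.
Then Δλ = atan2(-0.547509, 0.381868) = -0.961774 rad, from sin θ sin δ cos φ₁ over cos δ − sin φ₁ sin φ₂.
λ₂ = -162.452° + -55.106° = -217.558°, normalized to (−180°, 180°] → 142.442°.
The forward bearing on arrival equals the back-azimuth from the destination plus 180°.
Back-azimuth from P₂ (18.81°, 142.44°) to P₁ (45.16°, -162.45°), with Δλ' = λ₁ − λ₂ = -304.89°: atan2( sin Δλ' cos φ₁ , cos φ₂ sin φ₁ − sin φ₂ cos φ₁ cos Δλ' ) = 46.91°.
Final bearing = (46.91° + 180°) mod 360° = 226.91°.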